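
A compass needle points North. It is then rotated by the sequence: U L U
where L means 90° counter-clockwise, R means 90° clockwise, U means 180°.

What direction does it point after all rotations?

Start: North
  U (U-turn (180°)) -> South
  L (left (90° counter-clockwise)) -> East
  U (U-turn (180°)) -> West
Final: West

Answer: Final heading: West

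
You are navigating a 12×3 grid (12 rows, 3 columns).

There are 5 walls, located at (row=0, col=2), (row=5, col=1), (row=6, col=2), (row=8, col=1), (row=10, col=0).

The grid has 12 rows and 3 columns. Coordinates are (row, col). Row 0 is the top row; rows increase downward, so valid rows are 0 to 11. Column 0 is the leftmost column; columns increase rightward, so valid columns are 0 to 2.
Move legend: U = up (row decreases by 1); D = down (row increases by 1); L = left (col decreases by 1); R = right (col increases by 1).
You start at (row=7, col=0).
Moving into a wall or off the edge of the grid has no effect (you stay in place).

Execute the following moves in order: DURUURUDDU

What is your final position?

Start: (row=7, col=0)
  D (down): (row=7, col=0) -> (row=8, col=0)
  U (up): (row=8, col=0) -> (row=7, col=0)
  R (right): (row=7, col=0) -> (row=7, col=1)
  U (up): (row=7, col=1) -> (row=6, col=1)
  U (up): blocked, stay at (row=6, col=1)
  R (right): blocked, stay at (row=6, col=1)
  U (up): blocked, stay at (row=6, col=1)
  D (down): (row=6, col=1) -> (row=7, col=1)
  D (down): blocked, stay at (row=7, col=1)
  U (up): (row=7, col=1) -> (row=6, col=1)
Final: (row=6, col=1)

Answer: Final position: (row=6, col=1)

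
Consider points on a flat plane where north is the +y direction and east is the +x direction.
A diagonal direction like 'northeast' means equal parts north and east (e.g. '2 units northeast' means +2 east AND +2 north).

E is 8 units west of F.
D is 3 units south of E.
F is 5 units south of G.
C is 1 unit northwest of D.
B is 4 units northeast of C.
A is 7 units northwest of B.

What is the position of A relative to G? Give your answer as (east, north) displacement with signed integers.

Place G at the origin (east=0, north=0).
  F is 5 units south of G: delta (east=+0, north=-5); F at (east=0, north=-5).
  E is 8 units west of F: delta (east=-8, north=+0); E at (east=-8, north=-5).
  D is 3 units south of E: delta (east=+0, north=-3); D at (east=-8, north=-8).
  C is 1 unit northwest of D: delta (east=-1, north=+1); C at (east=-9, north=-7).
  B is 4 units northeast of C: delta (east=+4, north=+4); B at (east=-5, north=-3).
  A is 7 units northwest of B: delta (east=-7, north=+7); A at (east=-12, north=4).
Therefore A relative to G: (east=-12, north=4).

Answer: A is at (east=-12, north=4) relative to G.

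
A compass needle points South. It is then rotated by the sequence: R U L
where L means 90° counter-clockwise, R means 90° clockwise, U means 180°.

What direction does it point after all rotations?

Start: South
  R (right (90° clockwise)) -> West
  U (U-turn (180°)) -> East
  L (left (90° counter-clockwise)) -> North
Final: North

Answer: Final heading: North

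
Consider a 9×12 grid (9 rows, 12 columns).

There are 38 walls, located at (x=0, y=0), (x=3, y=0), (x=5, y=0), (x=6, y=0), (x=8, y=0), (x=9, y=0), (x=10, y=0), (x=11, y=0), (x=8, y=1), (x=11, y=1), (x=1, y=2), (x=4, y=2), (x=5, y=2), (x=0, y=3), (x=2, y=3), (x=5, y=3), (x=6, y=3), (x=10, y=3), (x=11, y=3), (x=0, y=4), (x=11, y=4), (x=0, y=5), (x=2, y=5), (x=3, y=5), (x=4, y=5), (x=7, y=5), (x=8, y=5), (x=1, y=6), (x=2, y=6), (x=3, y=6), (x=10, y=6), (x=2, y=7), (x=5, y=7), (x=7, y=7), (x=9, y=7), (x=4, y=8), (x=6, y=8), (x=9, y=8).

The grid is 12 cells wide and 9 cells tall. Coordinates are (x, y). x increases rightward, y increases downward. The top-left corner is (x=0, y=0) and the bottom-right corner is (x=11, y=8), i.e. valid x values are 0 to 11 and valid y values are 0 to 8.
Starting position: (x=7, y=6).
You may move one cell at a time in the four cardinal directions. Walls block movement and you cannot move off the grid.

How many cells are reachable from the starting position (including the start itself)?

BFS flood-fill from (x=7, y=6):
  Distance 0: (x=7, y=6)
  Distance 1: (x=6, y=6), (x=8, y=6)
  Distance 2: (x=6, y=5), (x=5, y=6), (x=9, y=6), (x=6, y=7), (x=8, y=7)
  Distance 3: (x=6, y=4), (x=5, y=5), (x=9, y=5), (x=4, y=6), (x=8, y=8)
  Distance 4: (x=5, y=4), (x=7, y=4), (x=9, y=4), (x=10, y=5), (x=4, y=7), (x=7, y=8)
  Distance 5: (x=7, y=3), (x=9, y=3), (x=4, y=4), (x=8, y=4), (x=10, y=4), (x=11, y=5), (x=3, y=7)
  Distance 6: (x=7, y=2), (x=9, y=2), (x=4, y=3), (x=8, y=3), (x=3, y=4), (x=11, y=6), (x=3, y=8)
  Distance 7: (x=7, y=1), (x=9, y=1), (x=6, y=2), (x=8, y=2), (x=10, y=2), (x=3, y=3), (x=2, y=4), (x=11, y=7), (x=2, y=8)
  Distance 8: (x=7, y=0), (x=6, y=1), (x=10, y=1), (x=3, y=2), (x=11, y=2), (x=1, y=4), (x=10, y=7), (x=1, y=8), (x=11, y=8)
  Distance 9: (x=3, y=1), (x=5, y=1), (x=2, y=2), (x=1, y=3), (x=1, y=5), (x=1, y=7), (x=0, y=8), (x=10, y=8)
  Distance 10: (x=2, y=1), (x=4, y=1), (x=0, y=7)
  Distance 11: (x=2, y=0), (x=4, y=0), (x=1, y=1), (x=0, y=6)
  Distance 12: (x=1, y=0), (x=0, y=1)
  Distance 13: (x=0, y=2)
Total reachable: 69 (grid has 70 open cells total)

Answer: Reachable cells: 69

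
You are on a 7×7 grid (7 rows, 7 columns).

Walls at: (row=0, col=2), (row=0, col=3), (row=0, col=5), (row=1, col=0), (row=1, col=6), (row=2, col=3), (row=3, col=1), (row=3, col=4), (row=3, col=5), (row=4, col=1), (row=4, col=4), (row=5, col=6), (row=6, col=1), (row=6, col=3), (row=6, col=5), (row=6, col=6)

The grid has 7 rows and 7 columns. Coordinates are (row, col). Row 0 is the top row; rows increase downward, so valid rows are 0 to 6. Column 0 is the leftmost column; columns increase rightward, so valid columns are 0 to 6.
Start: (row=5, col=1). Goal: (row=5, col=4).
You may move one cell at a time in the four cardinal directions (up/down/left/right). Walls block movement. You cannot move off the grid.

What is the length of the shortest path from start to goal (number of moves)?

BFS from (row=5, col=1) until reaching (row=5, col=4):
  Distance 0: (row=5, col=1)
  Distance 1: (row=5, col=0), (row=5, col=2)
  Distance 2: (row=4, col=0), (row=4, col=2), (row=5, col=3), (row=6, col=0), (row=6, col=2)
  Distance 3: (row=3, col=0), (row=3, col=2), (row=4, col=3), (row=5, col=4)  <- goal reached here
One shortest path (3 moves): (row=5, col=1) -> (row=5, col=2) -> (row=5, col=3) -> (row=5, col=4)

Answer: Shortest path length: 3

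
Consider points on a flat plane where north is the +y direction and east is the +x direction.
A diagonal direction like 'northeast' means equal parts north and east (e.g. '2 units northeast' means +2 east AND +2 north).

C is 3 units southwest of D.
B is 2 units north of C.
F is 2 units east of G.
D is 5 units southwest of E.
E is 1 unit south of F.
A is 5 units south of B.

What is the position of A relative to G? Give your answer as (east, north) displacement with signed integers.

Answer: A is at (east=-6, north=-12) relative to G.

Derivation:
Place G at the origin (east=0, north=0).
  F is 2 units east of G: delta (east=+2, north=+0); F at (east=2, north=0).
  E is 1 unit south of F: delta (east=+0, north=-1); E at (east=2, north=-1).
  D is 5 units southwest of E: delta (east=-5, north=-5); D at (east=-3, north=-6).
  C is 3 units southwest of D: delta (east=-3, north=-3); C at (east=-6, north=-9).
  B is 2 units north of C: delta (east=+0, north=+2); B at (east=-6, north=-7).
  A is 5 units south of B: delta (east=+0, north=-5); A at (east=-6, north=-12).
Therefore A relative to G: (east=-6, north=-12).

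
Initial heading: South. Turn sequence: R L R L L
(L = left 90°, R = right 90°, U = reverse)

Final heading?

Start: South
  R (right (90° clockwise)) -> West
  L (left (90° counter-clockwise)) -> South
  R (right (90° clockwise)) -> West
  L (left (90° counter-clockwise)) -> South
  L (left (90° counter-clockwise)) -> East
Final: East

Answer: Final heading: East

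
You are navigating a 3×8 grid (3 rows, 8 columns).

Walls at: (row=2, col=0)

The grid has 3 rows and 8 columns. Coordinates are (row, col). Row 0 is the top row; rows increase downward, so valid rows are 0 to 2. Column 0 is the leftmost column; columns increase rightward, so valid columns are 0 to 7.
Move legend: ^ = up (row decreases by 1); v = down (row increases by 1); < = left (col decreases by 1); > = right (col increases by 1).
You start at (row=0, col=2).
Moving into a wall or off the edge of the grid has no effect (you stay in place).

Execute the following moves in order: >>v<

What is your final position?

Start: (row=0, col=2)
  > (right): (row=0, col=2) -> (row=0, col=3)
  > (right): (row=0, col=3) -> (row=0, col=4)
  v (down): (row=0, col=4) -> (row=1, col=4)
  < (left): (row=1, col=4) -> (row=1, col=3)
Final: (row=1, col=3)

Answer: Final position: (row=1, col=3)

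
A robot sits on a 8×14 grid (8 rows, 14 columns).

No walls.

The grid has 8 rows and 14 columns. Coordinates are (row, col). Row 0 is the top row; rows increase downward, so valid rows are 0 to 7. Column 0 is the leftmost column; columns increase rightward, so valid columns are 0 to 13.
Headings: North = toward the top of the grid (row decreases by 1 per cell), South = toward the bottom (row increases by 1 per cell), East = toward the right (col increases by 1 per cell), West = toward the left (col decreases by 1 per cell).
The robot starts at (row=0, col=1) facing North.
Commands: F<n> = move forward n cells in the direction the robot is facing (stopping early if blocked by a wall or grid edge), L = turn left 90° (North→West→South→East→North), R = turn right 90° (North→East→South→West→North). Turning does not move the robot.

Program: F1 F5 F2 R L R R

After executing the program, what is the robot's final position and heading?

Start: (row=0, col=1), facing North
  F1: move forward 0/1 (blocked), now at (row=0, col=1)
  F5: move forward 0/5 (blocked), now at (row=0, col=1)
  F2: move forward 0/2 (blocked), now at (row=0, col=1)
  R: turn right, now facing East
  L: turn left, now facing North
  R: turn right, now facing East
  R: turn right, now facing South
Final: (row=0, col=1), facing South

Answer: Final position: (row=0, col=1), facing South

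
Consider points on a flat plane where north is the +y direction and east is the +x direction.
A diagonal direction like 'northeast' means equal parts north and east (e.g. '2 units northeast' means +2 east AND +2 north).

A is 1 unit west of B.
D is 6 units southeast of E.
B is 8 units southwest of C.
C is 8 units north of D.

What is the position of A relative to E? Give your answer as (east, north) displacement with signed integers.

Answer: A is at (east=-3, north=-6) relative to E.

Derivation:
Place E at the origin (east=0, north=0).
  D is 6 units southeast of E: delta (east=+6, north=-6); D at (east=6, north=-6).
  C is 8 units north of D: delta (east=+0, north=+8); C at (east=6, north=2).
  B is 8 units southwest of C: delta (east=-8, north=-8); B at (east=-2, north=-6).
  A is 1 unit west of B: delta (east=-1, north=+0); A at (east=-3, north=-6).
Therefore A relative to E: (east=-3, north=-6).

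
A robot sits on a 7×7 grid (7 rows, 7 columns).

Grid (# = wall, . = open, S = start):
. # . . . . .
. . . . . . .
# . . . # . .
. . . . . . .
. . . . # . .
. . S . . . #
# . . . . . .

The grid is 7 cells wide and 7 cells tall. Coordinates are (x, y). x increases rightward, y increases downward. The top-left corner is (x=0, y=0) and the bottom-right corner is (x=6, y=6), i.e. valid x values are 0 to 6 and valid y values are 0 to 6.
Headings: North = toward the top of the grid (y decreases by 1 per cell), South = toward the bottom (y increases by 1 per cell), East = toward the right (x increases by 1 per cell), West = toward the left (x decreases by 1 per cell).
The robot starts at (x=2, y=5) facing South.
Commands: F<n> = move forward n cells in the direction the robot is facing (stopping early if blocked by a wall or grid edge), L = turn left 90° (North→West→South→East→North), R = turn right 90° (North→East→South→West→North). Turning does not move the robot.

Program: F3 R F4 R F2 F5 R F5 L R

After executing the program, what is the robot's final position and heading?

Start: (x=2, y=5), facing South
  F3: move forward 1/3 (blocked), now at (x=2, y=6)
  R: turn right, now facing West
  F4: move forward 1/4 (blocked), now at (x=1, y=6)
  R: turn right, now facing North
  F2: move forward 2, now at (x=1, y=4)
  F5: move forward 3/5 (blocked), now at (x=1, y=1)
  R: turn right, now facing East
  F5: move forward 5, now at (x=6, y=1)
  L: turn left, now facing North
  R: turn right, now facing East
Final: (x=6, y=1), facing East

Answer: Final position: (x=6, y=1), facing East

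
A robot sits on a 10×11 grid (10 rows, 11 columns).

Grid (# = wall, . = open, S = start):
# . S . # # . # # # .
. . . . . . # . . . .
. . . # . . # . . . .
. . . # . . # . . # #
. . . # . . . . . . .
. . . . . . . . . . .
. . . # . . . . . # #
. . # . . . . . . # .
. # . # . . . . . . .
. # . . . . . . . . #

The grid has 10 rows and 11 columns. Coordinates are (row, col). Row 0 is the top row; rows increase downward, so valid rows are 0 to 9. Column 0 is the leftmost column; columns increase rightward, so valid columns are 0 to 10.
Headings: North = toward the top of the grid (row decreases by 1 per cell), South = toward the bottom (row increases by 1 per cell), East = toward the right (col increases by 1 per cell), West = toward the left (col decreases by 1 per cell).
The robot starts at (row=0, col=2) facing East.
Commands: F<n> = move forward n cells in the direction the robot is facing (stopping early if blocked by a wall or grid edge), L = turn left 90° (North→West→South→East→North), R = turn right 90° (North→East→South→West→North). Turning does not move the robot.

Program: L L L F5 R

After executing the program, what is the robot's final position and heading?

Answer: Final position: (row=5, col=2), facing West

Derivation:
Start: (row=0, col=2), facing East
  L: turn left, now facing North
  L: turn left, now facing West
  L: turn left, now facing South
  F5: move forward 5, now at (row=5, col=2)
  R: turn right, now facing West
Final: (row=5, col=2), facing West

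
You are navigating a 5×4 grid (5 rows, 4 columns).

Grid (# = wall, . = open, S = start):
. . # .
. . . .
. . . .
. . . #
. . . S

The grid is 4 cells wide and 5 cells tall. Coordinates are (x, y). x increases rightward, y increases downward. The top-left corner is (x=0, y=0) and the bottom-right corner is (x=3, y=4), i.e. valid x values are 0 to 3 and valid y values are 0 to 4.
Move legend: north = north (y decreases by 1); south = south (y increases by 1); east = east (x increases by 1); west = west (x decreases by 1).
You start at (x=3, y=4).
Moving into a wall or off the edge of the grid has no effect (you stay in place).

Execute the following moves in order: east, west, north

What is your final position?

Start: (x=3, y=4)
  east (east): blocked, stay at (x=3, y=4)
  west (west): (x=3, y=4) -> (x=2, y=4)
  north (north): (x=2, y=4) -> (x=2, y=3)
Final: (x=2, y=3)

Answer: Final position: (x=2, y=3)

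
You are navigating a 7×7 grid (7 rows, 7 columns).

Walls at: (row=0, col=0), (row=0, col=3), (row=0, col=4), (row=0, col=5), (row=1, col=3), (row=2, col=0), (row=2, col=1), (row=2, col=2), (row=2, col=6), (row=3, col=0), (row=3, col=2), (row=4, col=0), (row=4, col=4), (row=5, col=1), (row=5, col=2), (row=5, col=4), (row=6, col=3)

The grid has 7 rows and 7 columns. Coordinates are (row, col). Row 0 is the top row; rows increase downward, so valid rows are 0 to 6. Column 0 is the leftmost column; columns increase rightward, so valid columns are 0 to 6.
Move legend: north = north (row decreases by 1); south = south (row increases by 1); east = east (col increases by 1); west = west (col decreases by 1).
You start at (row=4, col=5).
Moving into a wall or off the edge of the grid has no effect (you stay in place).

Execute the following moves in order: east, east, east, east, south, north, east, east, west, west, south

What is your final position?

Start: (row=4, col=5)
  east (east): (row=4, col=5) -> (row=4, col=6)
  [×3]east (east): blocked, stay at (row=4, col=6)
  south (south): (row=4, col=6) -> (row=5, col=6)
  north (north): (row=5, col=6) -> (row=4, col=6)
  east (east): blocked, stay at (row=4, col=6)
  east (east): blocked, stay at (row=4, col=6)
  west (west): (row=4, col=6) -> (row=4, col=5)
  west (west): blocked, stay at (row=4, col=5)
  south (south): (row=4, col=5) -> (row=5, col=5)
Final: (row=5, col=5)

Answer: Final position: (row=5, col=5)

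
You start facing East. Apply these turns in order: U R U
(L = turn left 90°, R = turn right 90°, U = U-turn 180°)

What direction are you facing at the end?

Start: East
  U (U-turn (180°)) -> West
  R (right (90° clockwise)) -> North
  U (U-turn (180°)) -> South
Final: South

Answer: Final heading: South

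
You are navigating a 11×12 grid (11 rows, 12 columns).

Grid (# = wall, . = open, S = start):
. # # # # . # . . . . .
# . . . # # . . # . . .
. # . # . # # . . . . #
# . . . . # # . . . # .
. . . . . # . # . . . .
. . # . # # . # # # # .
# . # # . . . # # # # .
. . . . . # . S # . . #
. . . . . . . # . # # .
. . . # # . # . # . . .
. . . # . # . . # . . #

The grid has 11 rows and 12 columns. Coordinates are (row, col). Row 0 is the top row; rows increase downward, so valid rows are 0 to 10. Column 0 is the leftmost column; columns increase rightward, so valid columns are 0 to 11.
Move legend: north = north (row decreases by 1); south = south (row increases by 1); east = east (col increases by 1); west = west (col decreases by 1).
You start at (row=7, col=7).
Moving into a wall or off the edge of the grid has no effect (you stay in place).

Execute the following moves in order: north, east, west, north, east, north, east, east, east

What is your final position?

Answer: Final position: (row=5, col=6)

Derivation:
Start: (row=7, col=7)
  north (north): blocked, stay at (row=7, col=7)
  east (east): blocked, stay at (row=7, col=7)
  west (west): (row=7, col=7) -> (row=7, col=6)
  north (north): (row=7, col=6) -> (row=6, col=6)
  east (east): blocked, stay at (row=6, col=6)
  north (north): (row=6, col=6) -> (row=5, col=6)
  [×3]east (east): blocked, stay at (row=5, col=6)
Final: (row=5, col=6)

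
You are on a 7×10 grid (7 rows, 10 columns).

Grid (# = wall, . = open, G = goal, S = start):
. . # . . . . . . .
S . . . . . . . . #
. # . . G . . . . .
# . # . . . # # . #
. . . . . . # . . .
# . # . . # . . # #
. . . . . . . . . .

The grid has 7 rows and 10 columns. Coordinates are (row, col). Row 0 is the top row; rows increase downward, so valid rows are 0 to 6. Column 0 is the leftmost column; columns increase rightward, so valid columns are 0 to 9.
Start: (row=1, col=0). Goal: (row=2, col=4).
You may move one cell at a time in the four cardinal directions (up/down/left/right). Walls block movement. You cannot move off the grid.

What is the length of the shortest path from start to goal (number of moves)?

Answer: Shortest path length: 5

Derivation:
BFS from (row=1, col=0) until reaching (row=2, col=4):
  Distance 0: (row=1, col=0)
  Distance 1: (row=0, col=0), (row=1, col=1), (row=2, col=0)
  Distance 2: (row=0, col=1), (row=1, col=2)
  Distance 3: (row=1, col=3), (row=2, col=2)
  Distance 4: (row=0, col=3), (row=1, col=4), (row=2, col=3)
  Distance 5: (row=0, col=4), (row=1, col=5), (row=2, col=4), (row=3, col=3)  <- goal reached here
One shortest path (5 moves): (row=1, col=0) -> (row=1, col=1) -> (row=1, col=2) -> (row=1, col=3) -> (row=1, col=4) -> (row=2, col=4)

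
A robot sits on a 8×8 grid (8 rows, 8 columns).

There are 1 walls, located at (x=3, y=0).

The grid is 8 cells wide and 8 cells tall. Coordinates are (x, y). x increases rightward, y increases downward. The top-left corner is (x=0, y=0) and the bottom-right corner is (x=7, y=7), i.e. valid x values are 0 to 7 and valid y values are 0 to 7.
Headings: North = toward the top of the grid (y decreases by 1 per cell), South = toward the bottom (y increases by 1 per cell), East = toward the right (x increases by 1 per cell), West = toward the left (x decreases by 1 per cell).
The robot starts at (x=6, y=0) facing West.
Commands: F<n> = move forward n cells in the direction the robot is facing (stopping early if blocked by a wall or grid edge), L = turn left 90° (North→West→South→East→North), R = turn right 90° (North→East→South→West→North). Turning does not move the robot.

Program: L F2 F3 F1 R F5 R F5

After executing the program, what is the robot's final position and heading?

Start: (x=6, y=0), facing West
  L: turn left, now facing South
  F2: move forward 2, now at (x=6, y=2)
  F3: move forward 3, now at (x=6, y=5)
  F1: move forward 1, now at (x=6, y=6)
  R: turn right, now facing West
  F5: move forward 5, now at (x=1, y=6)
  R: turn right, now facing North
  F5: move forward 5, now at (x=1, y=1)
Final: (x=1, y=1), facing North

Answer: Final position: (x=1, y=1), facing North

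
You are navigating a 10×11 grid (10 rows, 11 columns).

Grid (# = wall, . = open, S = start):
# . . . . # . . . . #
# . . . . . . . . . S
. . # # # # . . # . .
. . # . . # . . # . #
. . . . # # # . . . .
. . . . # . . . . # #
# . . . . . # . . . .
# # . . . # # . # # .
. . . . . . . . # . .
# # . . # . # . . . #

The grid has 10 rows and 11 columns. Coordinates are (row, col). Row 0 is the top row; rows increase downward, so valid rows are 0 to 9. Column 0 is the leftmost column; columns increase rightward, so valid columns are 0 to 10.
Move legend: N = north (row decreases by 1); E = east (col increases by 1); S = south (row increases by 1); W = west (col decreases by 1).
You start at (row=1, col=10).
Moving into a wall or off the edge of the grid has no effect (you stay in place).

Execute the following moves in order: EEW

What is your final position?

Start: (row=1, col=10)
  E (east): blocked, stay at (row=1, col=10)
  E (east): blocked, stay at (row=1, col=10)
  W (west): (row=1, col=10) -> (row=1, col=9)
Final: (row=1, col=9)

Answer: Final position: (row=1, col=9)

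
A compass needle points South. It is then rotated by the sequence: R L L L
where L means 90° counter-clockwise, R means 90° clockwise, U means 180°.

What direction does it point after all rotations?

Answer: Final heading: North

Derivation:
Start: South
  R (right (90° clockwise)) -> West
  L (left (90° counter-clockwise)) -> South
  L (left (90° counter-clockwise)) -> East
  L (left (90° counter-clockwise)) -> North
Final: North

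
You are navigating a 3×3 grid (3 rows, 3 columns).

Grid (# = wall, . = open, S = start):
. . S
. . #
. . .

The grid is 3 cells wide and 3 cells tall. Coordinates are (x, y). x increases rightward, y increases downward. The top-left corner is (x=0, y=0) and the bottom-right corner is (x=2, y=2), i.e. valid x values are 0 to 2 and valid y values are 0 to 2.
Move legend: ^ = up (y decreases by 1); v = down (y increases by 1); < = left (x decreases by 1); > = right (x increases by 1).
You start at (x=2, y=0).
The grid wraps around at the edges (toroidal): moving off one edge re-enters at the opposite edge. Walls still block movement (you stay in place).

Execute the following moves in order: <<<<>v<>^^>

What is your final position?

Start: (x=2, y=0)
  < (left): (x=2, y=0) -> (x=1, y=0)
  < (left): (x=1, y=0) -> (x=0, y=0)
  < (left): (x=0, y=0) -> (x=2, y=0)
  < (left): (x=2, y=0) -> (x=1, y=0)
  > (right): (x=1, y=0) -> (x=2, y=0)
  v (down): blocked, stay at (x=2, y=0)
  < (left): (x=2, y=0) -> (x=1, y=0)
  > (right): (x=1, y=0) -> (x=2, y=0)
  ^ (up): (x=2, y=0) -> (x=2, y=2)
  ^ (up): blocked, stay at (x=2, y=2)
  > (right): (x=2, y=2) -> (x=0, y=2)
Final: (x=0, y=2)

Answer: Final position: (x=0, y=2)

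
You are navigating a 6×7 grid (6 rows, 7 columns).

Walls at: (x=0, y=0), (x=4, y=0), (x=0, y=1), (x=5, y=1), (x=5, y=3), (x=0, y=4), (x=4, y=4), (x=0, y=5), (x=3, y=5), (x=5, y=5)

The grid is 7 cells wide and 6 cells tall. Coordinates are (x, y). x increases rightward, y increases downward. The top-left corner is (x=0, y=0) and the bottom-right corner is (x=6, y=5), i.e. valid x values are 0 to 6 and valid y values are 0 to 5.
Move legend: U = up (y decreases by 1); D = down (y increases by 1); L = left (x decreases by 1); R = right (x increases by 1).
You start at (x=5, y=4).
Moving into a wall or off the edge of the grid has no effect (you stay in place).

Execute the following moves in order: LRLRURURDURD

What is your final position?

Start: (x=5, y=4)
  L (left): blocked, stay at (x=5, y=4)
  R (right): (x=5, y=4) -> (x=6, y=4)
  L (left): (x=6, y=4) -> (x=5, y=4)
  R (right): (x=5, y=4) -> (x=6, y=4)
  U (up): (x=6, y=4) -> (x=6, y=3)
  R (right): blocked, stay at (x=6, y=3)
  U (up): (x=6, y=3) -> (x=6, y=2)
  R (right): blocked, stay at (x=6, y=2)
  D (down): (x=6, y=2) -> (x=6, y=3)
  U (up): (x=6, y=3) -> (x=6, y=2)
  R (right): blocked, stay at (x=6, y=2)
  D (down): (x=6, y=2) -> (x=6, y=3)
Final: (x=6, y=3)

Answer: Final position: (x=6, y=3)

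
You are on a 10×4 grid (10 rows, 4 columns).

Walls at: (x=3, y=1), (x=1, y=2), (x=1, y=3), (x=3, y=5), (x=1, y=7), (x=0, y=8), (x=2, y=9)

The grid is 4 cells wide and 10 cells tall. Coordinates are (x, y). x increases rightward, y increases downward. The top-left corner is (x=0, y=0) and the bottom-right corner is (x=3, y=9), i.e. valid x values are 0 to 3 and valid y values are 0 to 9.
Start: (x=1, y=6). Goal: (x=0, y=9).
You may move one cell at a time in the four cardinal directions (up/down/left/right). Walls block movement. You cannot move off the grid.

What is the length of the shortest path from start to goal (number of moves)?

Answer: Shortest path length: 6

Derivation:
BFS from (x=1, y=6) until reaching (x=0, y=9):
  Distance 0: (x=1, y=6)
  Distance 1: (x=1, y=5), (x=0, y=6), (x=2, y=6)
  Distance 2: (x=1, y=4), (x=0, y=5), (x=2, y=5), (x=3, y=6), (x=0, y=7), (x=2, y=7)
  Distance 3: (x=0, y=4), (x=2, y=4), (x=3, y=7), (x=2, y=8)
  Distance 4: (x=0, y=3), (x=2, y=3), (x=3, y=4), (x=1, y=8), (x=3, y=8)
  Distance 5: (x=0, y=2), (x=2, y=2), (x=3, y=3), (x=1, y=9), (x=3, y=9)
  Distance 6: (x=0, y=1), (x=2, y=1), (x=3, y=2), (x=0, y=9)  <- goal reached here
One shortest path (6 moves): (x=1, y=6) -> (x=2, y=6) -> (x=2, y=7) -> (x=2, y=8) -> (x=1, y=8) -> (x=1, y=9) -> (x=0, y=9)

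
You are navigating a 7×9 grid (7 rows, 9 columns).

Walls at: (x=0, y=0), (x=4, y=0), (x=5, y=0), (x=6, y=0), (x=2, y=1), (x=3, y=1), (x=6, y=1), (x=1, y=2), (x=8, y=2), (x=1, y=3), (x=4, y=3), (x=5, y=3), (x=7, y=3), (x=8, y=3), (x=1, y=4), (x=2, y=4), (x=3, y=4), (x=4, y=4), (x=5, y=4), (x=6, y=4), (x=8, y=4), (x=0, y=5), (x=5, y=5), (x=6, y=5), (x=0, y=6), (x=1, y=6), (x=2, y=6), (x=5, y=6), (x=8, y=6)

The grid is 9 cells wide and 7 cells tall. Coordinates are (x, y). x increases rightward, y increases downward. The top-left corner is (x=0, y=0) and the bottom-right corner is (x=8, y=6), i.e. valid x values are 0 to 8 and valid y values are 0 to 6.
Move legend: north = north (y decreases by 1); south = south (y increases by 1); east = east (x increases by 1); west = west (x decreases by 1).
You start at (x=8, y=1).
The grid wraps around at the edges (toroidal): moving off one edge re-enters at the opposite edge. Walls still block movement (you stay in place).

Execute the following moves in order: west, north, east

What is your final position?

Answer: Final position: (x=8, y=0)

Derivation:
Start: (x=8, y=1)
  west (west): (x=8, y=1) -> (x=7, y=1)
  north (north): (x=7, y=1) -> (x=7, y=0)
  east (east): (x=7, y=0) -> (x=8, y=0)
Final: (x=8, y=0)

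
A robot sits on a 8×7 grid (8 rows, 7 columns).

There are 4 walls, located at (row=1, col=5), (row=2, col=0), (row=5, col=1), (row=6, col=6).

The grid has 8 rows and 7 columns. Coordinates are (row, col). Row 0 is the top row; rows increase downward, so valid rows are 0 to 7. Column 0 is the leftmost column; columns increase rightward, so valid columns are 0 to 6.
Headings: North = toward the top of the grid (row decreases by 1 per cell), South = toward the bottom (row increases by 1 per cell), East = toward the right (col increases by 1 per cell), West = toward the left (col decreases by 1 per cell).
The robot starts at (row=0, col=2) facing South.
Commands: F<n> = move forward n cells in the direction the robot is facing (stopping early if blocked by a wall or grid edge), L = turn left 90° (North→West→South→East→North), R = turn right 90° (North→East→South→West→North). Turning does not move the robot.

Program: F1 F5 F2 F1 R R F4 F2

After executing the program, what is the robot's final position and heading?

Answer: Final position: (row=1, col=2), facing North

Derivation:
Start: (row=0, col=2), facing South
  F1: move forward 1, now at (row=1, col=2)
  F5: move forward 5, now at (row=6, col=2)
  F2: move forward 1/2 (blocked), now at (row=7, col=2)
  F1: move forward 0/1 (blocked), now at (row=7, col=2)
  R: turn right, now facing West
  R: turn right, now facing North
  F4: move forward 4, now at (row=3, col=2)
  F2: move forward 2, now at (row=1, col=2)
Final: (row=1, col=2), facing North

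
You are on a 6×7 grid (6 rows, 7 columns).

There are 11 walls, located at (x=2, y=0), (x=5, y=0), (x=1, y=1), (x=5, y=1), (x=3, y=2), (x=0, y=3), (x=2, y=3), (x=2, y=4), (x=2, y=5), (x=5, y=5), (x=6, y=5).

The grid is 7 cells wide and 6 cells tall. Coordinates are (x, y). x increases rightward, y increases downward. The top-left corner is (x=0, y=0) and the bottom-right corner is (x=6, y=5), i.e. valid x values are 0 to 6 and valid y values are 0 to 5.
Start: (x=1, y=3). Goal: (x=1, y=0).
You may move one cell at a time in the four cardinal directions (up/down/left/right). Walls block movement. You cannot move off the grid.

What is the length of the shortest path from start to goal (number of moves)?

Answer: Shortest path length: 5

Derivation:
BFS from (x=1, y=3) until reaching (x=1, y=0):
  Distance 0: (x=1, y=3)
  Distance 1: (x=1, y=2), (x=1, y=4)
  Distance 2: (x=0, y=2), (x=2, y=2), (x=0, y=4), (x=1, y=5)
  Distance 3: (x=0, y=1), (x=2, y=1), (x=0, y=5)
  Distance 4: (x=0, y=0), (x=3, y=1)
  Distance 5: (x=1, y=0), (x=3, y=0), (x=4, y=1)  <- goal reached here
One shortest path (5 moves): (x=1, y=3) -> (x=1, y=2) -> (x=0, y=2) -> (x=0, y=1) -> (x=0, y=0) -> (x=1, y=0)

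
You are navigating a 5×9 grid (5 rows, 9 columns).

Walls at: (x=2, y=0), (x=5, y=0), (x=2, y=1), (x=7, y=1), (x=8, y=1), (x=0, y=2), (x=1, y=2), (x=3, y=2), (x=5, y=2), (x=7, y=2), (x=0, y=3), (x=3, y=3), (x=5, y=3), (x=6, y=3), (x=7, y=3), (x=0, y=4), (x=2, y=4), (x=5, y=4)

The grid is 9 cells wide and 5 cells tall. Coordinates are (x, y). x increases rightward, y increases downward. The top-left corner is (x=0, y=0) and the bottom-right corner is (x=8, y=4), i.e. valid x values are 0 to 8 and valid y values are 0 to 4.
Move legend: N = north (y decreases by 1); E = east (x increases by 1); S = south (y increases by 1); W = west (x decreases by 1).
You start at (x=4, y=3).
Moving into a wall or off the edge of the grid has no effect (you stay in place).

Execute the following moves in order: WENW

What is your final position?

Start: (x=4, y=3)
  W (west): blocked, stay at (x=4, y=3)
  E (east): blocked, stay at (x=4, y=3)
  N (north): (x=4, y=3) -> (x=4, y=2)
  W (west): blocked, stay at (x=4, y=2)
Final: (x=4, y=2)

Answer: Final position: (x=4, y=2)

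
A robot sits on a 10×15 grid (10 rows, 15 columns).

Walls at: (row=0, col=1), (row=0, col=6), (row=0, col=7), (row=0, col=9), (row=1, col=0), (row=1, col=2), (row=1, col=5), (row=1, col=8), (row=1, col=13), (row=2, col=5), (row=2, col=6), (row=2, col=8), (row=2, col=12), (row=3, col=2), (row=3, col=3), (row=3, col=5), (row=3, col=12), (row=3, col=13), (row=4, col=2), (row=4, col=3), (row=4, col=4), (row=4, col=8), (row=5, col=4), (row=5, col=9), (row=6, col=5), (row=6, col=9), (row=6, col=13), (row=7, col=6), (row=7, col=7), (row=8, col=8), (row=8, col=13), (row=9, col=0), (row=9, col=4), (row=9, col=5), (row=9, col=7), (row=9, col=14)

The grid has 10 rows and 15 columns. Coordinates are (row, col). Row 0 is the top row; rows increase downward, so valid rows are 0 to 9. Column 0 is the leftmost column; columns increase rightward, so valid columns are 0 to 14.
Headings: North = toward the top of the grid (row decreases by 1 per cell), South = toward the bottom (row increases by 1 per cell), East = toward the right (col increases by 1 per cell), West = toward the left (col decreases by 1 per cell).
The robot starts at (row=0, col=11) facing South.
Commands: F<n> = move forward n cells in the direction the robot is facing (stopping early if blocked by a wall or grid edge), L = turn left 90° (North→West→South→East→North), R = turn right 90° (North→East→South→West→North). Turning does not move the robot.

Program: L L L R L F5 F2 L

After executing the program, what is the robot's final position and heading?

Start: (row=0, col=11), facing South
  L: turn left, now facing East
  L: turn left, now facing North
  L: turn left, now facing West
  R: turn right, now facing North
  L: turn left, now facing West
  F5: move forward 1/5 (blocked), now at (row=0, col=10)
  F2: move forward 0/2 (blocked), now at (row=0, col=10)
  L: turn left, now facing South
Final: (row=0, col=10), facing South

Answer: Final position: (row=0, col=10), facing South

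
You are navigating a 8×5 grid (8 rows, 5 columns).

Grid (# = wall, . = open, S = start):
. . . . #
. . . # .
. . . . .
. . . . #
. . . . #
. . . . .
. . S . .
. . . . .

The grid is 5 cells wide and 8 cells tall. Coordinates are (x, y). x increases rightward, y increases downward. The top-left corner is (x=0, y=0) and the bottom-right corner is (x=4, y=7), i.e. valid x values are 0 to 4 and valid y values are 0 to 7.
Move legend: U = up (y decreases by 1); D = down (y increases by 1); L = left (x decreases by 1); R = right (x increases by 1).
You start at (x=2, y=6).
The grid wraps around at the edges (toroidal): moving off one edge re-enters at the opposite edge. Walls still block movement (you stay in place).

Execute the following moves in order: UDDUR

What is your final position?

Start: (x=2, y=6)
  U (up): (x=2, y=6) -> (x=2, y=5)
  D (down): (x=2, y=5) -> (x=2, y=6)
  D (down): (x=2, y=6) -> (x=2, y=7)
  U (up): (x=2, y=7) -> (x=2, y=6)
  R (right): (x=2, y=6) -> (x=3, y=6)
Final: (x=3, y=6)

Answer: Final position: (x=3, y=6)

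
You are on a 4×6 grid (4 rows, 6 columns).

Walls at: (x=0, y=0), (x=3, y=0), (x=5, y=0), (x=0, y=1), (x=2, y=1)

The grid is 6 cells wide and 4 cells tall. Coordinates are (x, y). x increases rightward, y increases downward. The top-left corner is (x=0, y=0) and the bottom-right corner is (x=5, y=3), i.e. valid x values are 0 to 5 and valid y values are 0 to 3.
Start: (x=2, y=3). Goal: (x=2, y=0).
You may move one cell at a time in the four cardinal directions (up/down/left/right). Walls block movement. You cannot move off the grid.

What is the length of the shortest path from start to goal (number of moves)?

Answer: Shortest path length: 5

Derivation:
BFS from (x=2, y=3) until reaching (x=2, y=0):
  Distance 0: (x=2, y=3)
  Distance 1: (x=2, y=2), (x=1, y=3), (x=3, y=3)
  Distance 2: (x=1, y=2), (x=3, y=2), (x=0, y=3), (x=4, y=3)
  Distance 3: (x=1, y=1), (x=3, y=1), (x=0, y=2), (x=4, y=2), (x=5, y=3)
  Distance 4: (x=1, y=0), (x=4, y=1), (x=5, y=2)
  Distance 5: (x=2, y=0), (x=4, y=0), (x=5, y=1)  <- goal reached here
One shortest path (5 moves): (x=2, y=3) -> (x=1, y=3) -> (x=1, y=2) -> (x=1, y=1) -> (x=1, y=0) -> (x=2, y=0)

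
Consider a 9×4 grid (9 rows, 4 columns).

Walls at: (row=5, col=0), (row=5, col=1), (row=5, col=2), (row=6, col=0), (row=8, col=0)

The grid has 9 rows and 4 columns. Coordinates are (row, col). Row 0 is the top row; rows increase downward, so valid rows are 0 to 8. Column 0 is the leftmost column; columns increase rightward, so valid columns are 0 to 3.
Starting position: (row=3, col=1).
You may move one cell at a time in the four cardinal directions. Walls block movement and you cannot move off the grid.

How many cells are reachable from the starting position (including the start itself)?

Answer: Reachable cells: 31

Derivation:
BFS flood-fill from (row=3, col=1):
  Distance 0: (row=3, col=1)
  Distance 1: (row=2, col=1), (row=3, col=0), (row=3, col=2), (row=4, col=1)
  Distance 2: (row=1, col=1), (row=2, col=0), (row=2, col=2), (row=3, col=3), (row=4, col=0), (row=4, col=2)
  Distance 3: (row=0, col=1), (row=1, col=0), (row=1, col=2), (row=2, col=3), (row=4, col=3)
  Distance 4: (row=0, col=0), (row=0, col=2), (row=1, col=3), (row=5, col=3)
  Distance 5: (row=0, col=3), (row=6, col=3)
  Distance 6: (row=6, col=2), (row=7, col=3)
  Distance 7: (row=6, col=1), (row=7, col=2), (row=8, col=3)
  Distance 8: (row=7, col=1), (row=8, col=2)
  Distance 9: (row=7, col=0), (row=8, col=1)
Total reachable: 31 (grid has 31 open cells total)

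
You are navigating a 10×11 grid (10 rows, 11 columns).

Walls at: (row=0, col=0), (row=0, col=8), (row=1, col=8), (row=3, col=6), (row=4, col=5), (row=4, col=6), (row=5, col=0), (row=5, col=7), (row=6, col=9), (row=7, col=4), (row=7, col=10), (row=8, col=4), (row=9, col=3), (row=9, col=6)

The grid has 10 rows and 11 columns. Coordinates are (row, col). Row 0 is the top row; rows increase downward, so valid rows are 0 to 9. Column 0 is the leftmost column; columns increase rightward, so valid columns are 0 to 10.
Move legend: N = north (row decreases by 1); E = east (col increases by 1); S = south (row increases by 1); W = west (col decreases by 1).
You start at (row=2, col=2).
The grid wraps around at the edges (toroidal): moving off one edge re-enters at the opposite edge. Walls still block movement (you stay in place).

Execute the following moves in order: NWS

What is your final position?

Answer: Final position: (row=2, col=1)

Derivation:
Start: (row=2, col=2)
  N (north): (row=2, col=2) -> (row=1, col=2)
  W (west): (row=1, col=2) -> (row=1, col=1)
  S (south): (row=1, col=1) -> (row=2, col=1)
Final: (row=2, col=1)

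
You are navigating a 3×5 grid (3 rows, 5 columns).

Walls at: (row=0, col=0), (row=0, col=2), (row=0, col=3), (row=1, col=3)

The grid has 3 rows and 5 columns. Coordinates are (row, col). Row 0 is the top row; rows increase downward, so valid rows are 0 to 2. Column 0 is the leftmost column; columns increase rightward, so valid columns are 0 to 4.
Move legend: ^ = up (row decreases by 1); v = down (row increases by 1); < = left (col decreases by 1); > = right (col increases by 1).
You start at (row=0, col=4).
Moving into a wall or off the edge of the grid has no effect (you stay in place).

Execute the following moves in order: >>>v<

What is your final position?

Answer: Final position: (row=1, col=4)

Derivation:
Start: (row=0, col=4)
  [×3]> (right): blocked, stay at (row=0, col=4)
  v (down): (row=0, col=4) -> (row=1, col=4)
  < (left): blocked, stay at (row=1, col=4)
Final: (row=1, col=4)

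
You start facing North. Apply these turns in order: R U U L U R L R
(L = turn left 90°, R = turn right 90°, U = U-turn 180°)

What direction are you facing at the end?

Answer: Final heading: West

Derivation:
Start: North
  R (right (90° clockwise)) -> East
  U (U-turn (180°)) -> West
  U (U-turn (180°)) -> East
  L (left (90° counter-clockwise)) -> North
  U (U-turn (180°)) -> South
  R (right (90° clockwise)) -> West
  L (left (90° counter-clockwise)) -> South
  R (right (90° clockwise)) -> West
Final: West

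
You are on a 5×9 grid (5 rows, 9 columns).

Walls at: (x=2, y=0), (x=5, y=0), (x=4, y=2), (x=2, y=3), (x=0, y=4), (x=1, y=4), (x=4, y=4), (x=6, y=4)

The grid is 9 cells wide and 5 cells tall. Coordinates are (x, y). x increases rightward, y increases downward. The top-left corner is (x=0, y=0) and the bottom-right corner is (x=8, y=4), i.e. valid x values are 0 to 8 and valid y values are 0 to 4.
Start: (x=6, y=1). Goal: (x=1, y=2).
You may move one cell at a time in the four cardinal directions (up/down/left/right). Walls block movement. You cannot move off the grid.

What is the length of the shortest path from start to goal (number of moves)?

Answer: Shortest path length: 6

Derivation:
BFS from (x=6, y=1) until reaching (x=1, y=2):
  Distance 0: (x=6, y=1)
  Distance 1: (x=6, y=0), (x=5, y=1), (x=7, y=1), (x=6, y=2)
  Distance 2: (x=7, y=0), (x=4, y=1), (x=8, y=1), (x=5, y=2), (x=7, y=2), (x=6, y=3)
  Distance 3: (x=4, y=0), (x=8, y=0), (x=3, y=1), (x=8, y=2), (x=5, y=3), (x=7, y=3)
  Distance 4: (x=3, y=0), (x=2, y=1), (x=3, y=2), (x=4, y=3), (x=8, y=3), (x=5, y=4), (x=7, y=4)
  Distance 5: (x=1, y=1), (x=2, y=2), (x=3, y=3), (x=8, y=4)
  Distance 6: (x=1, y=0), (x=0, y=1), (x=1, y=2), (x=3, y=4)  <- goal reached here
One shortest path (6 moves): (x=6, y=1) -> (x=5, y=1) -> (x=4, y=1) -> (x=3, y=1) -> (x=2, y=1) -> (x=1, y=1) -> (x=1, y=2)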